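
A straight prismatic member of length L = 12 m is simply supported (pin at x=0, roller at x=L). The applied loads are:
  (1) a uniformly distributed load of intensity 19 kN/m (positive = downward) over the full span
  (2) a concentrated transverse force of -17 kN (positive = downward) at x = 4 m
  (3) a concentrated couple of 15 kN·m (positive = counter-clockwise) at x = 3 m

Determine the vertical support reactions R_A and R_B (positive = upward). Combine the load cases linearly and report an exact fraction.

R_A = 1247/12 kN, R_B = 1285/12 kN

Load 1 — uniform load w=19 kN/m over full span:
  R_A = wL/2 = 19·12/2 = 114 kN
  R_B = wL/2 = 19·12/2 = 114 kN
Load 2 — point force P=-17 kN at a=4 m (b=L-a=8):
  R_A = Pb/L = (-17)·8/12 = -34/3 kN
  R_B = Pa/L = (-17)·4/12 = -17/3 kN
Load 3 — applied couple M₀=15 kN·m at a=3 m (b=L-a=9):
  R_A = M₀/L = 15/12 = 5/4 kN
  R_B = -M₀/L = -15/12 = -5/4 kN
Superposition: R_A = 1247/12 kN, R_B = 1285/12 kN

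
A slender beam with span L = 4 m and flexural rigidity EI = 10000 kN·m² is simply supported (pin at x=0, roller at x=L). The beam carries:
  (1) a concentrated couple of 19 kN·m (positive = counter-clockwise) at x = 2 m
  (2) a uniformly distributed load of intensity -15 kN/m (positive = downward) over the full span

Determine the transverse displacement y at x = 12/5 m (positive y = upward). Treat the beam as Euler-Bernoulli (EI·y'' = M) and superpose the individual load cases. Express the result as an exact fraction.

y(12/5) = 309/62500 m

Load 1 — applied couple M₀=19 kN·m at a=2 m (b=L-a=2):
  y_1 = (M₀x³/(6L)-M₀(x-a)²/2+C₁x)/EI  [x>a] with C₁=M₀(3b²-L²)/(6L)=-19/6 = (19·(12/5)³/(6·4)-19·((12/5)-2)²/2+(-19/6)·(12/5))/10000 = 57/312500 m
Load 2 — uniform load w=-15 kN/m over full span:
  y_2 = -wx(L³-2Lx²+x³)/(24EI) = -(-15)·(12/5)·(4³-2·4·(12/5)²+(12/5)³)/(24·10000) = 372/78125 m
Superposition: y = Σ y_i = 309/62500 m ≈ 0.004944 m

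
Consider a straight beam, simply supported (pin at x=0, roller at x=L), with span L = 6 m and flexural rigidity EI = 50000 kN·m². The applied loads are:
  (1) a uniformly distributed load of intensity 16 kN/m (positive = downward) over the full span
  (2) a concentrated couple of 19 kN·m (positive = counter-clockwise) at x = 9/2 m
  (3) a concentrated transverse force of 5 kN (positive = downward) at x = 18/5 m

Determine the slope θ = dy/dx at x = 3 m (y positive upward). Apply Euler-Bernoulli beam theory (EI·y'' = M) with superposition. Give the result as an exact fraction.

Load 1 — uniform load w=16 kN/m over full span:
  θ_1 = -w(L³-6Lx²+4x³)/(24EI) = -16·(6³-6·6·3²+4·3³)/(24·50000) = 0 rad
Load 2 — applied couple M₀=19 kN·m at a=9/2 m (b=L-a=3/2):
  θ_2 = (M₀x²/(2L)+C₁)/EI  [x≤a] with C₁=M₀(3b²-L²)/(6L)=-247/16 = (19·3²/(2·6)+(-247/16))/50000 = -19/800000 rad
Load 3 — point force P=5 kN at a=18/5 m (b=L-a=12/5):
  θ_3 = -Pb(L²-b²-3x²)/(6LEI)  [x≤a] = -5·(12/5)·(6²-(12/5)²-3·3²)/(6·6·50000) = -27/1250000 rad
Superposition: θ = Σ θ_i = -907/20000000 rad ≈ -0.000045 rad

θ(3) = -907/20000000 rad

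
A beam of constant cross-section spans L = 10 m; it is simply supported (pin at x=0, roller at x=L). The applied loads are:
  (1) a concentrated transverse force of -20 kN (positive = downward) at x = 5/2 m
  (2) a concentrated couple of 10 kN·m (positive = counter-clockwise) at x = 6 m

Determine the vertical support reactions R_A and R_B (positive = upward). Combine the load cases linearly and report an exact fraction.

R_A = -14 kN, R_B = -6 kN

Load 1 — point force P=-20 kN at a=5/2 m (b=L-a=15/2):
  R_A = Pb/L = (-20)·(15/2)/10 = -15 kN
  R_B = Pa/L = (-20)·(5/2)/10 = -5 kN
Load 2 — applied couple M₀=10 kN·m at a=6 m (b=L-a=4):
  R_A = M₀/L = 10/10 = 1 kN
  R_B = -M₀/L = -10/10 = -1 kN
Superposition: R_A = -14 kN, R_B = -6 kN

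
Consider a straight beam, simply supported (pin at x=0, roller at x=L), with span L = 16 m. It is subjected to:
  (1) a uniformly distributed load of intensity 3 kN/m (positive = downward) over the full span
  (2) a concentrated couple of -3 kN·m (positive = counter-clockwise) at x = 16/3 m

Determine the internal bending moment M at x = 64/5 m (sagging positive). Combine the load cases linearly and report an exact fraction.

Load 1 — uniform load w=3 kN/m over full span:
  M_1 = wx(L-x)/2 = 3·(64/5)·(16-(64/5))/2 = 1536/25 kN·m
Load 2 — applied couple M₀=-3 kN·m at a=16/3 m (b=L-a=32/3):
  M_2 = M₀x/L - M₀  [x>a] = (-3)·(64/5)/16 - (-3) = 3/5 kN·m
Superposition: M = Σ M_i = 1551/25 kN·m ≈ 62.040000 kN·m

M(64/5) = 1551/25 kN·m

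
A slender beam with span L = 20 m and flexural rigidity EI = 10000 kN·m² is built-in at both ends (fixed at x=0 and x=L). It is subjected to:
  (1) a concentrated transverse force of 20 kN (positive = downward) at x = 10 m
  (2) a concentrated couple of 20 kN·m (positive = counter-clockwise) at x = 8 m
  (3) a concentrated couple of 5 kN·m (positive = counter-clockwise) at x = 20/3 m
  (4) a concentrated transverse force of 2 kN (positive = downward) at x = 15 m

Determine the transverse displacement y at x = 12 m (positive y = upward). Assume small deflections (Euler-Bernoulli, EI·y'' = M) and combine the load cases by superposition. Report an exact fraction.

Load 1 — point force P=20 kN at a=10 m (b=L-a=10):
  y_1 = -Pa²(L-x)²(3bL-(3b+a)(L-x))/(6L³EI)  [x>a] = -20·10²·(20-12)²·(3·10·20-(3·10+10)·(20-12))/(6·20³·10000) = -28/375 m
Load 2 — applied couple M₀=20 kN·m at a=8 m (b=L-a=12):
  y_2 = (R_Ax³/6 - M_Ax²/2 - M₀(x-a)²/2)/EI  [x>a] with R_A=36/25, M_A=12/5 = ((36/25)·12³/6 - (12/5)·12²/2 - 20·(12-8)²/2)/10000 = 128/15625 m
Load 3 — applied couple M₀=5 kN·m at a=20/3 m (b=L-a=40/3):
  y_3 = (R_Ax³/6 - M_Ax²/2 - M₀(x-a)²/2)/EI  [x>a] with R_A=1/3, M_A=0 = ((1/3)·12³/6 - 0·12²/2 - 5·(12-(20/3))²/2)/10000 = 14/5625 m
Load 4 — point force P=2 kN at a=15 m (b=L-a=5):
  y_4 = -Pb²x²(3aL-(3a+b)x)/(6L³EI)  [x≤a] = -2·5²·12²·(3·15·20-(3·15+5)·12)/(6·20³·10000) = -9/2000 m
Superposition: y = Σ y_i = -154093/2250000 m ≈ -0.068486 m

y(12) = -154093/2250000 m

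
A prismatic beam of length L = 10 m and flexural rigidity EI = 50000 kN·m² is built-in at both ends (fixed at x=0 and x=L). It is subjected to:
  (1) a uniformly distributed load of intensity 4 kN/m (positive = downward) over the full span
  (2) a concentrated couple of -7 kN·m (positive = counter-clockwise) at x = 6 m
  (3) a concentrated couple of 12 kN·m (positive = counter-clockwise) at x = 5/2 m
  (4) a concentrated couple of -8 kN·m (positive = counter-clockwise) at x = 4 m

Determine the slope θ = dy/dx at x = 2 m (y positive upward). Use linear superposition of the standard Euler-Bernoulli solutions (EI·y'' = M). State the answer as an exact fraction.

Load 1 — uniform load w=4 kN/m over full span:
  θ_1 = -wx(L-x)(L-2x)/(12EI) = -4·2·(10-2)·(10-2·2)/(12·50000) = -2/3125 rad
Load 2 — applied couple M₀=-7 kN·m at a=6 m (b=L-a=4):
  θ_2 = (R_Ax²/2 - M_Ax)/EI  [x≤a] with R_A=-126/125, M_A=-56/25 = ((-126/125)·2²/2 - (-56/25)·2)/50000 = 77/1562500 rad
Load 3 — applied couple M₀=12 kN·m at a=5/2 m (b=L-a=15/2):
  θ_3 = (R_Ax²/2 - M_Ax)/EI  [x≤a] with R_A=27/20, M_A=-9/4 = ((27/20)·2²/2 - (-9/4)·2)/50000 = 9/62500 rad
Load 4 — applied couple M₀=-8 kN·m at a=4 m (b=L-a=6):
  θ_4 = (R_Ax²/2 - M_Ax)/EI  [x≤a] with R_A=-144/125, M_A=-24/25 = ((-144/125)·2²/2 - (-24/25)·2)/50000 = -3/390625 rad
Superposition: θ = Σ θ_i = -71/156250 rad ≈ -0.000454 rad

θ(2) = -71/156250 rad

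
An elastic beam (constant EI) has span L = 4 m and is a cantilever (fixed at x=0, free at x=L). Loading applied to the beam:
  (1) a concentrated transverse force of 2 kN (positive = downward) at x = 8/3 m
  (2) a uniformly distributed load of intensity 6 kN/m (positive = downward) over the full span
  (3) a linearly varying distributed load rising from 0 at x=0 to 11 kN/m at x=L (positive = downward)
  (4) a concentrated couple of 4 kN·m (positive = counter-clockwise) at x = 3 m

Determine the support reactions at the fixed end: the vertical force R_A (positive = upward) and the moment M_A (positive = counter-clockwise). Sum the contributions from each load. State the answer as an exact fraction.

Load 1 — point force P=2 kN at a=8/3 m (b=L-a=4/3):
  R_A = P = 2 kN
  M_A = Pa = 2·(8/3) = 16/3 kN·m
Load 2 — uniform load w=6 kN/m over full span:
  R_A = wL = 6·4 = 24 kN
  M_A = wL²/2 = 6·4²/2 = 48 kN·m
Load 3 — triangular load w₀=11 kN/m (0→w₀ over full span):
  R_A = w₀L/2 = 11·4/2 = 22 kN
  M_A = w₀L²/3 = 11·4²/3 = 176/3 kN·m
Load 4 — applied couple M₀=4 kN·m at a=3 m (b=L-a=1):
  R_A = 0 kN
  M_A = -M₀ = -4 kN·m
Superposition: R_A = 48 kN, M_A = 108 kN·m

R_A = 48 kN, M_A = 108 kN·m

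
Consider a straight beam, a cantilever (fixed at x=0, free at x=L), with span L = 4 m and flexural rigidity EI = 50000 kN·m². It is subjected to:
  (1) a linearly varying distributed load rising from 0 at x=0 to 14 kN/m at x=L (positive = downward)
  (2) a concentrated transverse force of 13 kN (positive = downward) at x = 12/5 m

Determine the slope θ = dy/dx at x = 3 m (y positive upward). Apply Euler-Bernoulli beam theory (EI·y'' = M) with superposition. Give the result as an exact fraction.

Load 1 — triangular load w₀=14 kN/m (0→w₀ over full span):
  θ_1 = (w₀Lx²/4-w₀L²x/3-w₀x⁴/(24L))/EI = (14·4·3²/4-14·4²·3/3-14·3⁴/(24·4))/50000 = -1757/800000 rad
Load 2 — point force P=13 kN at a=12/5 m (b=L-a=8/5):
  θ_2 = -Pa²/(2EI)  [x>a] = -13·(12/5)²/(2·50000) = -117/156250 rad
Superposition: θ = Σ θ_i = -58901/20000000 rad ≈ -0.002945 rad

θ(3) = -58901/20000000 rad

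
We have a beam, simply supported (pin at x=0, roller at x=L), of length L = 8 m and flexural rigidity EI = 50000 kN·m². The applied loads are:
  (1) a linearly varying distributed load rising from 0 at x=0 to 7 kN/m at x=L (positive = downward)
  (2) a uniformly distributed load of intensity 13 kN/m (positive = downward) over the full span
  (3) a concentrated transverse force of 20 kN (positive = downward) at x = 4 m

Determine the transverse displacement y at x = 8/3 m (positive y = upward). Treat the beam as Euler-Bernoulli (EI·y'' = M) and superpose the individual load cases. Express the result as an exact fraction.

Load 1 — triangular load w₀=7 kN/m (0→w₀ over full span):
  y_1 = -w₀x(7L⁴-10L²x²+3x⁴)/(360LEI) = -7·(8/3)·(7·8⁴-10·8²·(8/3)²+3·(8/3)⁴)/(360·8·50000) = -7168/2278125 m
Load 2 — uniform load w=13 kN/m over full span:
  y_2 = -wx(L³-2Lx²+x³)/(24EI) = -13·(8/3)·(8³-2·8·(8/3)²+(8/3)³)/(24·50000) = -9152/759375 m
Load 3 — point force P=20 kN at a=4 m (b=L-a=4):
  y_3 = -Pbx(L²-b²-x²)/(6LEI)  [x≤a] = -20·4·(8/3)·(8²-4²-(8/3)²)/(6·8·50000) = -184/50625 m
Superposition: y = Σ y_i = -42904/2278125 m ≈ -0.018833 m

y(8/3) = -42904/2278125 m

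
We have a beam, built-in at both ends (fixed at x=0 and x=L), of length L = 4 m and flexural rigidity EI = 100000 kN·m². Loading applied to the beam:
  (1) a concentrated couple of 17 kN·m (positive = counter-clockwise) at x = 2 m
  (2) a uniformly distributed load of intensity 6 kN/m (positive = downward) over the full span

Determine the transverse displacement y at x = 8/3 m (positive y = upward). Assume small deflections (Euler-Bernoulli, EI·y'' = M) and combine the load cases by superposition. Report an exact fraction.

y(8/3) = -77/4050000 m

Load 1 — applied couple M₀=17 kN·m at a=2 m (b=L-a=2):
  y_1 = (R_Ax³/6 - M_Ax²/2 - M₀(x-a)²/2)/EI  [x>a] with R_A=51/8, M_A=17/4 = ((51/8)·(8/3)³/6 - (17/4)·(8/3)²/2 - 17·((8/3)-2)²/2)/100000 = 17/1350000 m
Load 2 — uniform load w=6 kN/m over full span:
  y_2 = -wx²(L-x)²/(24EI) = -6·(8/3)²·(4-(8/3))²/(24·100000) = -8/253125 m
Superposition: y = Σ y_i = -77/4050000 m ≈ -0.000019 m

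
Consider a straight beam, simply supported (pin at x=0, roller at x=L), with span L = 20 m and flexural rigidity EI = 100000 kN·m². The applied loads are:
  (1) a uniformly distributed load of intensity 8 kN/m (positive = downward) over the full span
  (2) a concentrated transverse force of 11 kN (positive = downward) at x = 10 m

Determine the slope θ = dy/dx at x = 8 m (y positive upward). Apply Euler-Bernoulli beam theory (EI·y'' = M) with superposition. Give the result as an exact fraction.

Load 1 — uniform load w=8 kN/m over full span:
  θ_1 = -w(L³-6Lx²+4x³)/(24EI) = -8·(20³-6·20·8²+4·8³)/(24·100000) = -74/9375 rad
Load 2 — point force P=11 kN at a=10 m (b=L-a=10):
  θ_2 = -Pb(L²-b²-3x²)/(6LEI)  [x≤a] = -11·10·(20²-10²-3·8²)/(6·20·100000) = -99/100000 rad
Superposition: θ = Σ θ_i = -533/60000 rad ≈ -0.008883 rad

θ(8) = -533/60000 rad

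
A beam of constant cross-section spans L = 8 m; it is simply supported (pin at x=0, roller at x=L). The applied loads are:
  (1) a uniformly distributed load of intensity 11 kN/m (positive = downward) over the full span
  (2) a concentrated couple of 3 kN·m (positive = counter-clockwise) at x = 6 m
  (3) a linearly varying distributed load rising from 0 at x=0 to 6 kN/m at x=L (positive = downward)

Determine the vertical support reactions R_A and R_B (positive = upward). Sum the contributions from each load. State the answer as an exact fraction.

R_A = 419/8 kN, R_B = 477/8 kN

Load 1 — uniform load w=11 kN/m over full span:
  R_A = wL/2 = 11·8/2 = 44 kN
  R_B = wL/2 = 11·8/2 = 44 kN
Load 2 — applied couple M₀=3 kN·m at a=6 m (b=L-a=2):
  R_A = M₀/L = 3/8 kN
  R_B = -M₀/L = -3/8 kN
Load 3 — triangular load w₀=6 kN/m (0→w₀ over full span):
  R_A = w₀L/6 = 6·8/6 = 8 kN
  R_B = w₀L/3 = 6·8/3 = 16 kN
Superposition: R_A = 419/8 kN, R_B = 477/8 kN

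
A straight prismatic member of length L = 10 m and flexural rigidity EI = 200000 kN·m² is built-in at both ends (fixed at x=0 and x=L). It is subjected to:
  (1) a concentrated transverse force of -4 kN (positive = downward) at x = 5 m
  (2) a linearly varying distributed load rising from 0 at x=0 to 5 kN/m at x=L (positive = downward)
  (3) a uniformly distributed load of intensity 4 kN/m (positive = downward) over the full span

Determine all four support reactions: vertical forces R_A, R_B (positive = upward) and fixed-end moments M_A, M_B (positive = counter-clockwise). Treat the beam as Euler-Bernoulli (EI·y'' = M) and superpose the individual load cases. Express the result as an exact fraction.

R_A = 51/2 kN, M_A = 45 kN·m, R_B = 71/2 kN, M_B = -160/3 kN·m

Load 1 — point force P=-4 kN at a=5 m (b=L-a=5):
  R_A = Pb²(3a+b)/L³ = (-4)·5²·(3·5+5)/10³ = -2 kN
  M_A = Pab²/L² = (-4)·5·5²/10² = -5 kN·m
  R_B = Pa²(a+3b)/L³ = (-4)·5²·(5+3·5)/10³ = -2 kN
  M_B = -Pa²b/L² = -(-4)·5²·5/10² = 5 kN·m
Load 2 — triangular load w₀=5 kN/m (0→w₀ over full span):
  R_A = 3w₀L/20 = 3·5·10/20 = 15/2 kN
  M_A = w₀L²/30 = 5·10²/30 = 50/3 kN·m
  R_B = 7w₀L/20 = 7·5·10/20 = 35/2 kN
  M_B = -w₀L²/20 = -5·10²/20 = -25 kN·m
Load 3 — uniform load w=4 kN/m over full span:
  R_A = wL/2 = 4·10/2 = 20 kN
  M_A = wL²/12 = 4·10²/12 = 100/3 kN·m
  R_B = wL/2 = 4·10/2 = 20 kN
  M_B = -wL²/12 = -4·10²/12 = -100/3 kN·m
Superposition: R_A = 51/2 kN, M_A = 45 kN·m, R_B = 71/2 kN, M_B = -160/3 kN·m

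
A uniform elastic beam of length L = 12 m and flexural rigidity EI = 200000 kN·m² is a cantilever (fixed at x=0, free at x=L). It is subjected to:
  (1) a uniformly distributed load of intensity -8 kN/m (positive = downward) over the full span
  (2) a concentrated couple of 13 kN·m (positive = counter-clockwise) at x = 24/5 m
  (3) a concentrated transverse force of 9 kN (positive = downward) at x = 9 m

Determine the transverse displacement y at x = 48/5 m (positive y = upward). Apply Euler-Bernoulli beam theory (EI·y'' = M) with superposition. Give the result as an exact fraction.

Load 1 — uniform load w=-8 kN/m over full span:
  y_1 = -wx²(x²-4Lx+6L²)/(24EI) = -(-8)·(48/5)²·((48/5)²-4·12·(48/5)+6·12²)/(24·200000) = 148608/1953125 m
Load 2 — applied couple M₀=13 kN·m at a=24/5 m (b=L-a=36/5):
  y_2 = M₀a(2x-a)/(2EI)  [x>a] = 13·(24/5)·(2·(48/5)-(24/5))/(2·200000) = 351/156250 m
Load 3 — point force P=9 kN at a=9 m (b=L-a=3):
  y_3 = -Pa²(3x-a)/(6EI)  [x>a] = -9·9²·(3·(48/5)-9)/(6·200000) = -24057/2000000 m
Superposition: y = Σ y_i = 16576299/250000000 m ≈ 0.066305 m

y(48/5) = 16576299/250000000 m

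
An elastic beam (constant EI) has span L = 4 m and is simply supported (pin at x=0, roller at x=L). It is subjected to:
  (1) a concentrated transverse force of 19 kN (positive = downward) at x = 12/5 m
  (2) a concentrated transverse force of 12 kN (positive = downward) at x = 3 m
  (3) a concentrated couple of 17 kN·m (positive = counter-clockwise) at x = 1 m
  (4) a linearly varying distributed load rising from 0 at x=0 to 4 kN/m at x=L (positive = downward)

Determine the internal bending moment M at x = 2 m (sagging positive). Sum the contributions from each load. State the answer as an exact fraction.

M(2) = 167/10 kN·m

Load 1 — point force P=19 kN at a=12/5 m (b=L-a=8/5):
  M_1 = Pbx/L  [x≤a] = 19·(8/5)·2/4 = 76/5 kN·m
Load 2 — point force P=12 kN at a=3 m (b=L-a=1):
  M_2 = Pbx/L  [x≤a] = 12·1·2/4 = 6 kN·m
Load 3 — applied couple M₀=17 kN·m at a=1 m (b=L-a=3):
  M_3 = M₀x/L - M₀  [x>a] = 17·2/4 - 17 = -17/2 kN·m
Load 4 — triangular load w₀=4 kN/m (0→w₀ over full span):
  M_4 = w₀Lx/6 - w₀x³/(6L) = 4·4·2/6 - 4·2³/(6·4) = 4 kN·m
Superposition: M = Σ M_i = 167/10 kN·m ≈ 16.700000 kN·m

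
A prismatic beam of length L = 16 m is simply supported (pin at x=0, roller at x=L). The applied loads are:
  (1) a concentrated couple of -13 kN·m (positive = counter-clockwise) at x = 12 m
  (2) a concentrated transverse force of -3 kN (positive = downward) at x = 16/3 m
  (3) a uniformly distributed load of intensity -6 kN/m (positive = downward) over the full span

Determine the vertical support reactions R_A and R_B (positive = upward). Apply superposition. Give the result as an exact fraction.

Load 1 — applied couple M₀=-13 kN·m at a=12 m (b=L-a=4):
  R_A = M₀/L = (-13)/16 = -13/16 kN
  R_B = -M₀/L = -(-13)/16 = 13/16 kN
Load 2 — point force P=-3 kN at a=16/3 m (b=L-a=32/3):
  R_A = Pb/L = (-3)·(32/3)/16 = -2 kN
  R_B = Pa/L = (-3)·(16/3)/16 = -1 kN
Load 3 — uniform load w=-6 kN/m over full span:
  R_A = wL/2 = (-6)·16/2 = -48 kN
  R_B = wL/2 = (-6)·16/2 = -48 kN
Superposition: R_A = -813/16 kN, R_B = -771/16 kN

R_A = -813/16 kN, R_B = -771/16 kN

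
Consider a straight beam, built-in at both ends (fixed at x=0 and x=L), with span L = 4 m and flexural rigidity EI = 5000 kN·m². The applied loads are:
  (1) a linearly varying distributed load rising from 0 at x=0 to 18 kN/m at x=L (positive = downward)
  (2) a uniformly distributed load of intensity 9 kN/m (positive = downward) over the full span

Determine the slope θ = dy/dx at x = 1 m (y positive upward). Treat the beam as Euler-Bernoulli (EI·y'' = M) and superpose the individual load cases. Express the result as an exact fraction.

θ(1) = -711/400000 rad

Load 1 — triangular load w₀=18 kN/m (0→w₀ over full span):
  θ_1 = -w₀(2x(L-x)(L-2x)(x+2L)+x²(L-x)²)/(120LEI) = -18·(2·1·(4-1)·(4-2·1)·(1+2·4)+1²·(4-1)²)/(120·4·5000) = -351/400000 rad
Load 2 — uniform load w=9 kN/m over full span:
  θ_2 = -wx(L-x)(L-2x)/(12EI) = -9·1·(4-1)·(4-2·1)/(12·5000) = -9/10000 rad
Superposition: θ = Σ θ_i = -711/400000 rad ≈ -0.001778 rad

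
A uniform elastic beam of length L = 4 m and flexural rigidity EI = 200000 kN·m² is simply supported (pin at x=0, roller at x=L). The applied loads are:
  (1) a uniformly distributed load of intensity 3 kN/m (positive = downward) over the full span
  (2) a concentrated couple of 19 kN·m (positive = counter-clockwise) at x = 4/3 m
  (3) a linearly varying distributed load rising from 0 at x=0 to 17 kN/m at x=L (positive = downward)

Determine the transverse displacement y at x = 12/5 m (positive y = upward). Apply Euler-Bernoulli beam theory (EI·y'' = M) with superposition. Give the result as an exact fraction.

Load 1 — uniform load w=3 kN/m over full span:
  y_1 = -wx(L³-2Lx²+x³)/(24EI) = -3·(12/5)·(4³-2·4·(12/5)²+(12/5)³)/(24·200000) = -93/1953125 m
Load 2 — applied couple M₀=19 kN·m at a=4/3 m (b=L-a=8/3):
  y_2 = (M₀x³/(6L)-M₀(x-a)²/2+C₁x)/EI  [x>a] with C₁=M₀(3b²-L²)/(6L)=38/9 = (19·(12/5)³/(6·4)-19·((12/5)-(4/3))²/2+(38/9)·(12/5))/200000 = 361/7031250 m
Load 3 — triangular load w₀=17 kN/m (0→w₀ over full span):
  y_3 = -w₀x(7L⁴-10L²x²+3x⁴)/(360LEI) = -17·(12/5)·(7·4⁴-10·4²·(12/5)²+3·(12/5)⁴)/(360·4·200000) = -20128/146484375 m
Superposition: y = Σ y_i = -117493/878906250 m ≈ -0.000134 m

y(12/5) = -117493/878906250 m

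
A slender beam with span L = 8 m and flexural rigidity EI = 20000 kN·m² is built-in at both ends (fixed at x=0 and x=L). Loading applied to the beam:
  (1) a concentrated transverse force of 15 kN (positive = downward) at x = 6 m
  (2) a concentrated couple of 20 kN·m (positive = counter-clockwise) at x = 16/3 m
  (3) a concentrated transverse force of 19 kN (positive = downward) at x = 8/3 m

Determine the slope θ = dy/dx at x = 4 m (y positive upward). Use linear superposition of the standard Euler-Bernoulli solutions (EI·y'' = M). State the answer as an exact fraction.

Load 1 — point force P=15 kN at a=6 m (b=L-a=2):
  θ_1 = -Pb²x(2aL-(3a+b)x)/(2L³EI)  [x≤a] = -15·2²·4·(2·6·8-(3·6+2)·4)/(2·8³·20000) = -3/16000 rad
Load 2 — applied couple M₀=20 kN·m at a=16/3 m (b=L-a=8/3):
  θ_2 = (R_Ax²/2 - M_Ax)/EI  [x≤a] with R_A=10/3, M_A=20/3 = ((10/3)·4²/2 - (20/3)·4)/20000 = 0 rad
Load 3 — point force P=19 kN at a=8/3 m (b=L-a=16/3):
  θ_3 = Pa²(L-x)(2bL-(3b+a)(L-x))/(2L³EI)  [x>a] = 19·(8/3)²·(8-4)·(2·(16/3)·8-(3·(16/3)+(8/3))·(8-4))/(2·8³·20000) = 19/67500 rad
Superposition: θ = Σ θ_i = 203/2160000 rad ≈ 0.000094 rad

θ(4) = 203/2160000 rad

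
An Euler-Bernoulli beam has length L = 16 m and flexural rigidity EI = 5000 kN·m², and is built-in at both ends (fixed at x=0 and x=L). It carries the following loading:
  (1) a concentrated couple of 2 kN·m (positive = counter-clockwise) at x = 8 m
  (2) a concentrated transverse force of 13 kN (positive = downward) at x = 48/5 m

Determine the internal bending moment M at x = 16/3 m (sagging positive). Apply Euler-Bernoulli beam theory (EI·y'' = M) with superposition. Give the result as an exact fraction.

M(16/3) = 3703/750 kN·m

Load 1 — applied couple M₀=2 kN·m at a=8 m (b=L-a=8):
  M_1 = R_Ax - M_A  [x≤a] with R_A=3/16, M_A=1/2 = (3/16)·(16/3) - (1/2) = 1/2 kN·m
Load 2 — point force P=13 kN at a=48/5 m (b=L-a=32/5):
  M_2 = Pb²(3a+b)x/L³ - Pab²/L²  [x≤a] = 13·(32/5)²·(3·(48/5)+(32/5))·(16/3)/16³ - 13·(48/5)·(32/5)²/16² = 1664/375 kN·m
Superposition: M = Σ M_i = 3703/750 kN·m ≈ 4.937333 kN·m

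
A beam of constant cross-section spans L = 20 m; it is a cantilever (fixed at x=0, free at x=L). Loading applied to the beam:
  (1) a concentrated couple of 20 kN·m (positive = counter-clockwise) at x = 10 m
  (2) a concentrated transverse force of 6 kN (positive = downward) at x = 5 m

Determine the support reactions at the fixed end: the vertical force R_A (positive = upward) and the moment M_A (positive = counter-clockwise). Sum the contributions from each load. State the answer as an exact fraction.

Load 1 — applied couple M₀=20 kN·m at a=10 m (b=L-a=10):
  R_A = 0 kN
  M_A = -M₀ = -20 kN·m
Load 2 — point force P=6 kN at a=5 m (b=L-a=15):
  R_A = P = 6 kN
  M_A = Pa = 6·5 = 30 kN·m
Superposition: R_A = 6 kN, M_A = 10 kN·m

R_A = 6 kN, M_A = 10 kN·m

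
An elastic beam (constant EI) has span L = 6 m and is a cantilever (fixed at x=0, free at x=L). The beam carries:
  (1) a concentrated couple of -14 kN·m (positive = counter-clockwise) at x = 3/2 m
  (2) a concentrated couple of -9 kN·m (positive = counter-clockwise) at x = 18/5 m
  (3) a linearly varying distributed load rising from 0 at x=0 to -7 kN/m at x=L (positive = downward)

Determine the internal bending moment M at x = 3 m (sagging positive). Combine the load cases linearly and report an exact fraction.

Load 1 — applied couple M₀=-14 kN·m at a=3/2 m (b=L-a=9/2):
  M_1 = 0  [x>a] = 0 kN·m
Load 2 — applied couple M₀=-9 kN·m at a=18/5 m (b=L-a=12/5):
  M_2 = M₀  [x≤a] = (-9) = -9 kN·m
Load 3 — triangular load w₀=-7 kN/m (0→w₀ over full span):
  M_3 = w₀Lx/2 - w₀L²/3 - w₀x³/(6L) = (-7)·6·3/2 - (-7)·6²/3 - (-7)·3³/(6·6) = 105/4 kN·m
Superposition: M = Σ M_i = 69/4 kN·m ≈ 17.250000 kN·m

M(3) = 69/4 kN·m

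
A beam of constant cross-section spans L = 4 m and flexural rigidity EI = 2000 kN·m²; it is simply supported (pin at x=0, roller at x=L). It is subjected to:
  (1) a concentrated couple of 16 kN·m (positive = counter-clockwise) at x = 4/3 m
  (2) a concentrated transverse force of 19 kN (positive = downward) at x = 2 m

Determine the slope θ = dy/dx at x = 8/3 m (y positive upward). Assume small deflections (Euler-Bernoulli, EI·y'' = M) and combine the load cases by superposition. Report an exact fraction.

Load 1 — applied couple M₀=16 kN·m at a=4/3 m (b=L-a=8/3):
  θ_1 = (M₀x²/(2L)-M₀(x-a)+C₁)/EI  [x>a] with C₁=M₀(3b²-L²)/(6L)=32/9 = (16·(8/3)²/(2·4)-16·((8/3)-(4/3))+(32/9))/2000 = -2/1125 rad
Load 2 — point force P=19 kN at a=2 m (b=L-a=2):
  θ_2 = -Pa(2L²-6Lx+3x²+a²)/(6LEI)  [x>a] = -19·2·(2·4²-6·4·(8/3)+3·(8/3)²+2²)/(6·4·2000) = 19/3600 rad
Superposition: θ = Σ θ_i = 7/2000 rad ≈ 0.003500 rad

θ(8/3) = 7/2000 rad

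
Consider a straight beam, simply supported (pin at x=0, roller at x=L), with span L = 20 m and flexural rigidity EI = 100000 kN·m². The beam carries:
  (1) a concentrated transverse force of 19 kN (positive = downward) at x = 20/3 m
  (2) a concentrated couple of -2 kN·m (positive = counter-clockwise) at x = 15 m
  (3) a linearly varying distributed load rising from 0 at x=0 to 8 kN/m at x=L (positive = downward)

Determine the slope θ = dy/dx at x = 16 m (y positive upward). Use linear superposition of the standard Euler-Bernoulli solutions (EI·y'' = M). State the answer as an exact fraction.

Load 1 — point force P=19 kN at a=20/3 m (b=L-a=40/3):
  θ_1 = -Pa(2L²-6Lx+3x²+a²)/(6LEI)  [x>a] = -19·(20/3)·(2·20²-6·20·16+3·16²+(20/3)²)/(6·20·100000) = 3287/1012500 rad
Load 2 — applied couple M₀=-2 kN·m at a=15 m (b=L-a=5):
  θ_2 = (M₀x²/(2L)-M₀(x-a)+C₁)/EI  [x>a] with C₁=M₀(3b²-L²)/(6L)=65/12 = ((-2)·16²/(2·20)-(-2)·(16-15)+(65/12))/100000 = -323/6000000 rad
Load 3 — triangular load w₀=8 kN/m (0→w₀ over full span):
  θ_3 = -w₀(7L⁴-30L²x²+15x⁴)/(360LEI) = -8·(7·20⁴-30·20²·16²+15·16⁴)/(360·20·100000) = 1514/140625 rad
Superposition: θ = Σ θ_i = 2261327/162000000 rad ≈ 0.013959 rad

θ(16) = 2261327/162000000 rad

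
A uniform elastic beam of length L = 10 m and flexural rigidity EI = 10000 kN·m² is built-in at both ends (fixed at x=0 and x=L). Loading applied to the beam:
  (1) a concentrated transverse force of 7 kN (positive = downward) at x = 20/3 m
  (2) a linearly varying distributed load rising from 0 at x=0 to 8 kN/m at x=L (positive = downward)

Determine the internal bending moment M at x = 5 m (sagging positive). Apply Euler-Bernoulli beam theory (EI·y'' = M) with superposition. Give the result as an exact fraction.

M(5) = 185/9 kN·m

Load 1 — point force P=7 kN at a=20/3 m (b=L-a=10/3):
  M_1 = Pb²(3a+b)x/L³ - Pab²/L²  [x≤a] = 7·(10/3)²·(3·(20/3)+(10/3))·5/10³ - 7·(20/3)·(10/3)²/10² = 35/9 kN·m
Load 2 — triangular load w₀=8 kN/m (0→w₀ over full span):
  M_2 = 3w₀Lx/20 - w₀L²/30 - w₀x³/(6L) = 3·8·10·5/20 - 8·10²/30 - 8·5³/(6·10) = 50/3 kN·m
Superposition: M = Σ M_i = 185/9 kN·m ≈ 20.555556 kN·m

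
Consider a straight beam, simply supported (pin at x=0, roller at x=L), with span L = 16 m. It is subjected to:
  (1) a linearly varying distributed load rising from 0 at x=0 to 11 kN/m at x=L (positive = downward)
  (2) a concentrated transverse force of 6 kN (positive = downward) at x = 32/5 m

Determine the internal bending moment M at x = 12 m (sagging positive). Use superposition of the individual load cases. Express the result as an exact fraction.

M(12) = 818/5 kN·m

Load 1 — triangular load w₀=11 kN/m (0→w₀ over full span):
  M_1 = w₀Lx/6 - w₀x³/(6L) = 11·16·12/6 - 11·12³/(6·16) = 154 kN·m
Load 2 — point force P=6 kN at a=32/5 m (b=L-a=48/5):
  M_2 = Pa(L-x)/L  [x>a] = 6·(32/5)·(16-12)/16 = 48/5 kN·m
Superposition: M = Σ M_i = 818/5 kN·m ≈ 163.600000 kN·m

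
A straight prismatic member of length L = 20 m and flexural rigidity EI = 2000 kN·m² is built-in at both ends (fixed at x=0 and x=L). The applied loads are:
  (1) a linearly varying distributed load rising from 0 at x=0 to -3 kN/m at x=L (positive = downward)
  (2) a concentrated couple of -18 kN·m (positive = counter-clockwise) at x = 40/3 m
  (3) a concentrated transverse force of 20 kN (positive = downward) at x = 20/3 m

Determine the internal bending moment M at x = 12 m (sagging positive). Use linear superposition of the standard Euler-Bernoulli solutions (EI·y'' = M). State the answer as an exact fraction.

Load 1 — triangular load w₀=-3 kN/m (0→w₀ over full span):
  M_1 = 3w₀Lx/20 - w₀L²/30 - w₀x³/(6L) = 3·(-3)·20·12/20 - (-3)·20²/30 - (-3)·12³/(6·20) = -124/5 kN·m
Load 2 — applied couple M₀=-18 kN·m at a=40/3 m (b=L-a=20/3):
  M_2 = R_Ax - M_A  [x≤a] with R_A=-6/5, M_A=-6 = (-6/5)·12 - (-6) = -42/5 kN·m
Load 3 — point force P=20 kN at a=20/3 m (b=L-a=40/3):
  M_3 = Pa²(a+3b)(L-x)/L³ - Pa²b/L²  [x>a] = 20·(20/3)²·((20/3)+3·(40/3))·(20-12)/20³ - 20·(20/3)²·(40/3)/20² = 320/27 kN·m
Superposition: M = Σ M_i = -2882/135 kN·m ≈ -21.348148 kN·m

M(12) = -2882/135 kN·m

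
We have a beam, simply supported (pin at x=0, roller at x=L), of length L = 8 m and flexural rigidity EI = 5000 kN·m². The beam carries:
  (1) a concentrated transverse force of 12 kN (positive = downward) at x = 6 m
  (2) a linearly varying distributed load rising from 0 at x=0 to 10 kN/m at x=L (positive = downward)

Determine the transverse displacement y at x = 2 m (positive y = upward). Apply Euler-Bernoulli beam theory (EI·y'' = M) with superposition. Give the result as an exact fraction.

Load 1 — point force P=12 kN at a=6 m (b=L-a=2):
  y_1 = -Pbx(L²-b²-x²)/(6LEI)  [x≤a] = -12·2·2·(8²-2²-2²)/(6·8·5000) = -7/625 m
Load 2 — triangular load w₀=10 kN/m (0→w₀ over full span):
  y_2 = -w₀x(7L⁴-10L²x²+3x⁴)/(360LEI) = -10·2·(7·8⁴-10·8²·2²+3·2⁴)/(360·8·5000) = -109/3000 m
Superposition: y = Σ y_i = -713/15000 m ≈ -0.047533 m

y(2) = -713/15000 m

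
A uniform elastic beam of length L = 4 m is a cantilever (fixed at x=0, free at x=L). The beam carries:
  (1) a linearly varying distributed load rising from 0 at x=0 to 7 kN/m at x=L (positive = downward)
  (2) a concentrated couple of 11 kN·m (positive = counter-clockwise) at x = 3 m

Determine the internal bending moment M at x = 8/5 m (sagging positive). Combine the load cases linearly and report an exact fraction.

M(8/5) = -641/125 kN·m

Load 1 — triangular load w₀=7 kN/m (0→w₀ over full span):
  M_1 = w₀Lx/2 - w₀L²/3 - w₀x³/(6L) = 7·4·(8/5)/2 - 7·4²/3 - 7·(8/5)³/(6·4) = -2016/125 kN·m
Load 2 — applied couple M₀=11 kN·m at a=3 m (b=L-a=1):
  M_2 = M₀  [x≤a] = 11 = 11 kN·m
Superposition: M = Σ M_i = -641/125 kN·m ≈ -5.128000 kN·m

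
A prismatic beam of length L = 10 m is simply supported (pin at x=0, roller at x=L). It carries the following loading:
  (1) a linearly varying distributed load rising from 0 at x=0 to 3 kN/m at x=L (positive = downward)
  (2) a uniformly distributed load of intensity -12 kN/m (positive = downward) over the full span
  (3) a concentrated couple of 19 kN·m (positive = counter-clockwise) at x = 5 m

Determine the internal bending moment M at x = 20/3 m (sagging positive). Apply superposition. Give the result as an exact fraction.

Load 1 — triangular load w₀=3 kN/m (0→w₀ over full span):
  M_1 = w₀Lx/6 - w₀x³/(6L) = 3·10·(20/3)/6 - 3·(20/3)³/(6·10) = 500/27 kN·m
Load 2 — uniform load w=-12 kN/m over full span:
  M_2 = wx(L-x)/2 = (-12)·(20/3)·(10-(20/3))/2 = -400/3 kN·m
Load 3 — applied couple M₀=19 kN·m at a=5 m (b=L-a=5):
  M_3 = M₀x/L - M₀  [x>a] = 19·(20/3)/10 - 19 = -19/3 kN·m
Superposition: M = Σ M_i = -3271/27 kN·m ≈ -121.148148 kN·m

M(20/3) = -3271/27 kN·m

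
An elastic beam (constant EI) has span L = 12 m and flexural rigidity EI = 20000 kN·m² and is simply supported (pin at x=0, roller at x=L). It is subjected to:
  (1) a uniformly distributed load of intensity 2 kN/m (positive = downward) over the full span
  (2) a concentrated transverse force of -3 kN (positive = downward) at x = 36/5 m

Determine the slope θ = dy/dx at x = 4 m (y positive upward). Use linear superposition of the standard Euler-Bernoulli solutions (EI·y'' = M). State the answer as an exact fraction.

θ(4) = -1283/468750 rad

Load 1 — uniform load w=2 kN/m over full span:
  θ_1 = -w(L³-6Lx²+4x³)/(24EI) = -2·(12³-6·12·4²+4·4³)/(24·20000) = -13/3750 rad
Load 2 — point force P=-3 kN at a=36/5 m (b=L-a=24/5):
  θ_2 = -Pb(L²-b²-3x²)/(6LEI)  [x≤a] = -(-3)·(24/5)·(12²-(24/5)²-3·4²)/(6·12·20000) = 57/78125 rad
Superposition: θ = Σ θ_i = -1283/468750 rad ≈ -0.002737 rad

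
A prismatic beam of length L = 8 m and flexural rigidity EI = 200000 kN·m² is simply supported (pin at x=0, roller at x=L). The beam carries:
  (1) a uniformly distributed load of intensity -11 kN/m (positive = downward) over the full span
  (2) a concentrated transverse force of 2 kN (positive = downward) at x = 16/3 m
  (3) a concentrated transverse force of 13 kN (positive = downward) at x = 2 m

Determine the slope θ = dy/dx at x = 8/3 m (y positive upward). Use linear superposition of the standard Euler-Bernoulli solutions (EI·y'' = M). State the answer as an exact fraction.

θ(8/3) = 5147/10800000 rad

Load 1 — uniform load w=-11 kN/m over full span:
  θ_1 = -w(L³-6Lx²+4x³)/(24EI) = -(-11)·(8³-6·8·(8/3)²+4·(8/3)³)/(24·200000) = 143/253125 rad
Load 2 — point force P=2 kN at a=16/3 m (b=L-a=8/3):
  θ_2 = -Pb(L²-b²-3x²)/(6LEI)  [x≤a] = -2·(8/3)·(8²-(8/3)²-3·(8/3)²)/(6·8·200000) = -1/50625 rad
Load 3 — point force P=13 kN at a=2 m (b=L-a=6):
  θ_3 = -Pa(2L²-6Lx+3x²+a²)/(6LEI)  [x>a] = -13·2·(2·8²-6·8·(8/3)+3·(8/3)²+2²)/(6·8·200000) = -247/3600000 rad
Superposition: θ = Σ θ_i = 5147/10800000 rad ≈ 0.000477 rad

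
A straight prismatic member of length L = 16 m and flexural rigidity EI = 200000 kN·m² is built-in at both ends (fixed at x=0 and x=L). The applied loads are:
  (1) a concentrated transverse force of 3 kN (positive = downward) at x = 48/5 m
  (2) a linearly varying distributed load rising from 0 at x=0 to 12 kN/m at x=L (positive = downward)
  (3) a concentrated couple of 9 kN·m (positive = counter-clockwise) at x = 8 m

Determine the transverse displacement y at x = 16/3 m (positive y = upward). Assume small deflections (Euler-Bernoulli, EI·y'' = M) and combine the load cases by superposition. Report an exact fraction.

y(16/3) = -763789/189843750 m

Load 1 — point force P=3 kN at a=48/5 m (b=L-a=32/5):
  y_1 = -Pb²x²(3aL-(3a+b)x)/(6L³EI)  [x≤a] = -3·(32/5)²·(16/3)²·(3·(48/5)·16-(3·(48/5)+(32/5))·(16/3))/(6·16³·200000) = -2048/10546875 m
Load 2 — triangular load w₀=12 kN/m (0→w₀ over full span):
  y_2 = -w₀x²(L-x)²(x+2L)/(120LEI) = -12·(16/3)²·(16-(16/3))²·((16/3)+2·16)/(120·16·200000) = -14336/3796875 m
Load 3 — applied couple M₀=9 kN·m at a=8 m (b=L-a=8):
  y_3 = (R_Ax³/6 - M_Ax²/2)/EI  [x≤a] with R_A=27/32, M_A=9/4 = ((27/32)·(16/3)³/6 - (9/4)·(16/3)²/2)/200000 = -1/18750 m
Superposition: y = Σ y_i = -763789/189843750 m ≈ -0.004023 m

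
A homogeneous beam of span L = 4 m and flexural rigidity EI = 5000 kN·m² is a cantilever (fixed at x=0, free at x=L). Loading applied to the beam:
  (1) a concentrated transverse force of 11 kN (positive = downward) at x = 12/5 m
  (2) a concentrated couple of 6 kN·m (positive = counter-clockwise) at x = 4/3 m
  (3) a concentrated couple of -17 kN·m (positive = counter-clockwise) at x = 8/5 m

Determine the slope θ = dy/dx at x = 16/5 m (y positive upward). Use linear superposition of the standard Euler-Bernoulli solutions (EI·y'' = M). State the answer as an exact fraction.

θ(16/5) = -159/15625 rad

Load 1 — point force P=11 kN at a=12/5 m (b=L-a=8/5):
  θ_1 = -Pa²/(2EI)  [x>a] = -11·(12/5)²/(2·5000) = -99/15625 rad
Load 2 — applied couple M₀=6 kN·m at a=4/3 m (b=L-a=8/3):
  θ_2 = M₀a/EI  [x>a] = 6·(4/3)/5000 = 1/625 rad
Load 3 — applied couple M₀=-17 kN·m at a=8/5 m (b=L-a=12/5):
  θ_3 = M₀a/EI  [x>a] = (-17)·(8/5)/5000 = -17/3125 rad
Superposition: θ = Σ θ_i = -159/15625 rad ≈ -0.010176 rad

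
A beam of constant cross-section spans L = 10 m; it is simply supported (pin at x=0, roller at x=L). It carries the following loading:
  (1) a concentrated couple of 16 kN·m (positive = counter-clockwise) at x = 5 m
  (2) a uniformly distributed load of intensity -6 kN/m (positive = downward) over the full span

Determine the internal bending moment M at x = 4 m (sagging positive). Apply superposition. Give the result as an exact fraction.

Load 1 — applied couple M₀=16 kN·m at a=5 m (b=L-a=5):
  M_1 = M₀x/L  [x≤a] = 16·4/10 = 32/5 kN·m
Load 2 — uniform load w=-6 kN/m over full span:
  M_2 = wx(L-x)/2 = (-6)·4·(10-4)/2 = -72 kN·m
Superposition: M = Σ M_i = -328/5 kN·m ≈ -65.600000 kN·m

M(4) = -328/5 kN·m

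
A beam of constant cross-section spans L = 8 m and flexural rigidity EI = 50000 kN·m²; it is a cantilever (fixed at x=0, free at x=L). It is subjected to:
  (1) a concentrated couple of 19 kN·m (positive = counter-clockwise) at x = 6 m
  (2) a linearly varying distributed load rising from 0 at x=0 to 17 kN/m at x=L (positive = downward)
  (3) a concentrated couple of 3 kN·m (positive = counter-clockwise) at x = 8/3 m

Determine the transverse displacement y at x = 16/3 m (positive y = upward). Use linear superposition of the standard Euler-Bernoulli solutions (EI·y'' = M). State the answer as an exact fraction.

Load 1 — applied couple M₀=19 kN·m at a=6 m (b=L-a=2):
  y_1 = M₀x²/(2EI)  [x≤a] = 19·(16/3)²/(2·50000) = 152/28125 m
Load 2 — triangular load w₀=17 kN/m (0→w₀ over full span):
  y_2 = (w₀Lx³/12-w₀L²x²/6-w₀x⁵/(120L))/EI = (17·8·(16/3)³/12-17·8²·(16/3)²/6-17·(16/3)⁵/(120·8))/50000 = -800768/11390625 m
Load 3 — applied couple M₀=3 kN·m at a=8/3 m (b=L-a=16/3):
  y_3 = M₀a(2x-a)/(2EI)  [x>a] = 3·(8/3)·(2·(16/3)-(8/3))/(2·50000) = 2/3125 m
Superposition: y = Σ y_i = -731918/11390625 m ≈ -0.064256 m

y(16/3) = -731918/11390625 m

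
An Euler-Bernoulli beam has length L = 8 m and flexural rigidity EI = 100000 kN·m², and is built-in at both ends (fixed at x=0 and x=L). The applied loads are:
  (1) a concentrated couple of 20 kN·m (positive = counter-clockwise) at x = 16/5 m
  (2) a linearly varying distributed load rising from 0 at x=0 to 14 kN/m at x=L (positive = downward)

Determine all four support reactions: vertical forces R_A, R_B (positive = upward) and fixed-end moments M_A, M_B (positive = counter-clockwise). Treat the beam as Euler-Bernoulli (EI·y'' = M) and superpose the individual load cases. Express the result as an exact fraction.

Load 1 — applied couple M₀=20 kN·m at a=16/5 m (b=L-a=24/5):
  R_A = 6M₀ab/L³ = 6·20·(16/5)·(24/5)/8³ = 18/5 kN
  M_A = M₀b(2a-b)/L² = 20·(24/5)·(2·(16/5)-(24/5))/8² = 12/5 kN·m
  R_B = -6M₀ab/L³ = -6·20·(16/5)·(24/5)/8³ = -18/5 kN
  M_B = M₀a(2b-a)/L² = 20·(16/5)·(2·(24/5)-(16/5))/8² = 32/5 kN·m
Load 2 — triangular load w₀=14 kN/m (0→w₀ over full span):
  R_A = 3w₀L/20 = 3·14·8/20 = 84/5 kN
  M_A = w₀L²/30 = 14·8²/30 = 448/15 kN·m
  R_B = 7w₀L/20 = 7·14·8/20 = 196/5 kN
  M_B = -w₀L²/20 = -14·8²/20 = -224/5 kN·m
Superposition: R_A = 102/5 kN, M_A = 484/15 kN·m, R_B = 178/5 kN, M_B = -192/5 kN·m

R_A = 102/5 kN, M_A = 484/15 kN·m, R_B = 178/5 kN, M_B = -192/5 kN·m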